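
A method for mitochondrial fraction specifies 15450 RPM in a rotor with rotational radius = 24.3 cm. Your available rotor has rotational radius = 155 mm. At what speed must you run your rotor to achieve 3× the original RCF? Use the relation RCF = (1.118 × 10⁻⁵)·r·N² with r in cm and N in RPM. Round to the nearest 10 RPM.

≈ 33510 RPM

RCF_original = 1.118 × 10⁻⁵ × 24.3 × (15450)² = 1.118 × 10⁻⁵ × 24.3 × 238,702,500 ≈ 64,849.3 × g
Target RCF = 3 × 64,849.3 ≈ 194,547.9 × g
Your rotor: r = 155 mm = 15.5 cm
194,547.9 = 1.118 × 10⁻⁵ × 15.5 × N²
N² = 194,547.9 / (17.329 × 10⁻⁵) = 1,122,672,399
N ≈ √1,122,672,399 ≈ 33,506.3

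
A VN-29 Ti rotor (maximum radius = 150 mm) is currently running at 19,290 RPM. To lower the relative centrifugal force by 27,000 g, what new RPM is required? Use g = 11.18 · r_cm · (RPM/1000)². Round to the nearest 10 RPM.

≈ 14530 RPM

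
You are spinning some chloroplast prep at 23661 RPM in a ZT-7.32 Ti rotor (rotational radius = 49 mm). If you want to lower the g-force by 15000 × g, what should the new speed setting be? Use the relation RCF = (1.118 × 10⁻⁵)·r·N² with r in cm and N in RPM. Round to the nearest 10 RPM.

r = 49 mm = 4.9 cm
Current RCF = 1.118 × 10⁻⁵ × 4.9 × (23661)² = 1.118 × 10⁻⁵ × 4.9 × 559,842,921 ≈ 30,669.3 × g
Target RCF = 30,669.3 − 15,000 = 15,669.3 × g
N² = 15,669.3 / (5.4782 × 10⁻⁵) = 286,030,083
N ≈ √286,030,083 ≈ 16,912.4

≈ 16910 RPM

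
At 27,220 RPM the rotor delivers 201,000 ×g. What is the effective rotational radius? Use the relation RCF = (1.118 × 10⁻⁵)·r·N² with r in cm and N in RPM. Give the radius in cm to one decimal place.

24.3 cm

201000 = 1.118 × 10⁻⁵ × r × (27220)²
r = 201000 / (1.118 × 10⁻⁵ × 740,928,400) = 201000 / 8283.58 ≈ 24.265 cm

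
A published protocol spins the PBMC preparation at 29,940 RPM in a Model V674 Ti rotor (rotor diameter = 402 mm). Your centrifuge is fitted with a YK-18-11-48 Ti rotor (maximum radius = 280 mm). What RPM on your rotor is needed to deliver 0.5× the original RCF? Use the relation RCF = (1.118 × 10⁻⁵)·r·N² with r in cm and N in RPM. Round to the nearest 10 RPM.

Original rotor: r = 402 mm / 2 = 201 mm = 20.1 cm
RCF_original = 1.118 × 10⁻⁵ × 20.1 × (29940)² = 1.118 × 10⁻⁵ × 20.1 × 896,403,600 ≈ 201,438 × g
Target RCF = 0.5 × 201,438 ≈ 100,719 × g
Your rotor: r = 280 mm = 28.0 cm
100,719 = 1.118 × 10⁻⁵ × 28 × N²
N² = 100,719 / (31.304 × 10⁻⁵) = 321,744,825
N ≈ √321,744,825 ≈ 17,937.2

17940 RPM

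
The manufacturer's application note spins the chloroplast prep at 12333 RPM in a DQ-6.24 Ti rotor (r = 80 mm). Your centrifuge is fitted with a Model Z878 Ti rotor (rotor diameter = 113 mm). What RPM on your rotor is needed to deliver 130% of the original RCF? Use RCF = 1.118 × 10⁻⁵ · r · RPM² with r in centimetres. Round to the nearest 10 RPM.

16730 RPM

Original rotor: r = 80 mm = 8.0 cm
RCF_original = 1.118 × 10⁻⁵ × 8 × (12333)² = 1.118 × 10⁻⁵ × 8 × 152,102,889 ≈ 13,604.1 × g
Target RCF = 1.3 × 13,604.1 ≈ 17,685.3 × g
Your rotor: r = 113 mm / 2 = 56.5 mm = 5.65 cm
17,685.3 = 1.118 × 10⁻⁵ × 5.65 × N²
N² = 17,685.3 / (6.3167 × 10⁻⁵) = 279,976,887
N ≈ √279,976,887 ≈ 16,732.5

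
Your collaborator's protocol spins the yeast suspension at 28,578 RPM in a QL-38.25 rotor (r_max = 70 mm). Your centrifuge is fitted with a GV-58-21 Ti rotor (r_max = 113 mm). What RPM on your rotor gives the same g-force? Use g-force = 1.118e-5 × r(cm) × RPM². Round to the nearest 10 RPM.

22490 RPM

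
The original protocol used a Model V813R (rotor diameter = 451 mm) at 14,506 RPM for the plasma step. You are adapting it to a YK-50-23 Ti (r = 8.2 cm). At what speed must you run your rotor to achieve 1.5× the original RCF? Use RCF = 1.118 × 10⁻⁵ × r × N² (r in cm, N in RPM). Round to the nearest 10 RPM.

Original rotor: r = 451 mm / 2 = 225.5 mm = 22.55 cm
RCF_original = 1.118 × 10⁻⁵ × 22.55 × (14506)² = 1.118 × 10⁻⁵ × 22.55 × 210,424,036 ≈ 53,049.8 × g
Target RCF = 1.5 × 53,049.8 ≈ 79,574.7 × g
79,574.7 = 1.118 × 10⁻⁵ × 8.2 × N²
N² = 79,574.7 / (9.1676 × 10⁻⁵) = 867,999,258
N ≈ √867,999,258 ≈ 29,461.8

29460 RPM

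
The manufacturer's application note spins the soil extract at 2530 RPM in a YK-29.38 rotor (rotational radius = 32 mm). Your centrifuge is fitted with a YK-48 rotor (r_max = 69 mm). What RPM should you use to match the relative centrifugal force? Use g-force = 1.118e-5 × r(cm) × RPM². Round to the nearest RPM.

≈ 1723 RPM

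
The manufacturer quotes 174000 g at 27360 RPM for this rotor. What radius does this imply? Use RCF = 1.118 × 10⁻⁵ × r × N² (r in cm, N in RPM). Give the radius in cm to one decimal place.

r ≈ 20.8 cm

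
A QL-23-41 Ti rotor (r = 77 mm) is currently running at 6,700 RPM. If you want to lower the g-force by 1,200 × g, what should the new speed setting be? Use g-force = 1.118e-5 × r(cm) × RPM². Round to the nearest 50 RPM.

r = 77 mm = 7.7 cm
Current RCF = 1.118 × 10⁻⁵ × 7.7 × (6700)² = 1.118 × 10⁻⁵ × 7.7 × 44,890,000 ≈ 3,864.4 × g
Target RCF = 3,864.4 − 1,200 = 2,664.4 × g
N² = 2,664.4 / (8.6086 × 10⁻⁵) = 30,950,445
N ≈ √30,950,445 ≈ 5,563.3

≈ 5550 RPM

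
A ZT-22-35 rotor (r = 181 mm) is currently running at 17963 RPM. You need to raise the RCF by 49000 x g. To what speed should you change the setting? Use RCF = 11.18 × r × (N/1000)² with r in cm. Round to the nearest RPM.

≈ 23766 RPM

r = 181 mm = 18.1 cm
Current RCF = 11.18 × 18.1 × (17.963)² = 11.18 × 18.1 × 322.669369 ≈ 65,294.7 × g
Target RCF = 65,294.7 + 49,000 = 114,294.7 × g
(N/1000)² = 114,294.7 / 202.358 = 564.8143
N = 1000 × √564.8143 ≈ 23,765.8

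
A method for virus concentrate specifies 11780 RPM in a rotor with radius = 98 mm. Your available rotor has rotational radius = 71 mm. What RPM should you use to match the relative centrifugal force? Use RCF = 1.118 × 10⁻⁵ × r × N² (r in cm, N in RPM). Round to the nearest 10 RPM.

Original rotor: r = 98 mm = 9.8 cm
RCF_original = 1.118 × 10⁻⁵ × 9.8 × (11780)² = 1.118 × 10⁻⁵ × 9.8 × 138,768,400 ≈ 15,204 × g
Your rotor: r = 71 mm = 7.1 cm
15,204 = 1.118 × 10⁻⁵ × 7.1 × N²
N² = 15,204 / (7.9378 × 10⁻⁵) = 191,539,217
N ≈ √191,539,217 ≈ 13,839.8

13840 RPM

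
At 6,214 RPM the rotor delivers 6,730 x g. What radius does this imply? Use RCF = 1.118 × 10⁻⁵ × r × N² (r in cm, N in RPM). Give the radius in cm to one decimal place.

RCF = 1.118 × 10⁻⁵ × r × N²
6730 = 1.118 × 10⁻⁵ × r × (6214)²
r = 6730 / (1.118 × 10⁻⁵ × 38,613,796) = 6730 / 431.7022 ≈ 15.589 cm

r ≈ 15.6 cm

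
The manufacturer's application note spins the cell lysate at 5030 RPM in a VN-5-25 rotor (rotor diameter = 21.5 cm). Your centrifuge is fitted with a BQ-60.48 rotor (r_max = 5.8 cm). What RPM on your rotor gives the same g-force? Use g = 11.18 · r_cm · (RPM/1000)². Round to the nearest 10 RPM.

6850 RPM

Original rotor: r = 21.5 / 2 = 10.75 cm
RCF_original = 11.18 × 10.75 × (5.03)² = 11.18 × 10.75 × 25.3009 ≈ 3,040.8 × g
3,040.8 = 11.18 × 5.8 × (N/1000)²
(N/1000)² = 3,040.8 / 64.844 = 46.89408
N = 1000 × √46.89408 ≈ 6,847.9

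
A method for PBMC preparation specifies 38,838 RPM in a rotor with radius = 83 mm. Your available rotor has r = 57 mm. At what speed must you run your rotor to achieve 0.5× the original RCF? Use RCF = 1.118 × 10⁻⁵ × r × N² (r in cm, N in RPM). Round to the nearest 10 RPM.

33140 RPM

Original rotor: r = 83 mm = 8.3 cm
RCF_original = 1.118 × 10⁻⁵ × 8.3 × (38838)² = 1.118 × 10⁻⁵ × 8.3 × 1,508,390,244 ≈ 139,969.6 × g
Target RCF = 0.5 × 139,969.6 ≈ 69,984.8 × g
Your rotor: r = 57 mm = 5.7 cm
69,984.8 = 1.118 × 10⁻⁵ × 5.7 × N²
N² = 69,984.8 / (6.3726 × 10⁻⁵) = 1,098,214,230
N ≈ √1,098,214,230 ≈ 33,139.3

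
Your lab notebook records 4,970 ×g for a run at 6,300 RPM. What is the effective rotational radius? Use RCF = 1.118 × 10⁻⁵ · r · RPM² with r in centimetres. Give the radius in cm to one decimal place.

4970 = 1.118 × 10⁻⁵ × r × (6300)²
r = 4970 / (1.118 × 10⁻⁵ × 39,690,000) = 4970 / 443.7342 ≈ 11.200 cm

r ≈ 11.2 cm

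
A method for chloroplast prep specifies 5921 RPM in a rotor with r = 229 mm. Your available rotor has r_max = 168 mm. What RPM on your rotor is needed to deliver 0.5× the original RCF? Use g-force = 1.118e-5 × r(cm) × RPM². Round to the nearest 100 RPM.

Original rotor: r = 229 mm = 22.9 cm
RCF = 1.118 × 10⁻⁵ × r × N²
RCF_original = 1.118 × 10⁻⁵ × 22.9 × (5921)² = 1.118 × 10⁻⁵ × 22.9 × 35,058,241 ≈ 8,975.7 × g
Target RCF = 0.5 × 8,975.7 ≈ 4,487.9 × g
Your rotor: r = 168 mm = 16.8 cm
4,487.9 = 1.118 × 10⁻⁵ × 16.8 × N²
N² = 4,487.9 / (18.7824 × 10⁻⁵) = 23,894,178
N ≈ √23,894,178 ≈ 4,888.2

≈ 4900 RPM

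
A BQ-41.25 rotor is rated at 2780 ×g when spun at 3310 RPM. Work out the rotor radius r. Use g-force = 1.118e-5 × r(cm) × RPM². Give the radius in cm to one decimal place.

RCF = 1.118 × 10⁻⁵ × r × N²
2780 = 1.118 × 10⁻⁵ × r × (3310)²
r = 2780 / (1.118 × 10⁻⁵ × 10,956,100) = 2780 / 122.4892 ≈ 22.696 cm

r ≈ 22.7 cm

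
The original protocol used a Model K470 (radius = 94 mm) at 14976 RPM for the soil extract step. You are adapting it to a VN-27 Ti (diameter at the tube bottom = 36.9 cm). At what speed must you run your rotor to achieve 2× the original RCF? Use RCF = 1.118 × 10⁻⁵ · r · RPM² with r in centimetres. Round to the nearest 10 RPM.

Original rotor: r = 94 mm = 9.4 cm
RCF = 1.118 × 10⁻⁵ × r × N²
RCF_original = 1.118 × 10⁻⁵ × 9.4 × (14976)² = 1.118 × 10⁻⁵ × 9.4 × 224,280,576 ≈ 23,570.1 × g
Target RCF = 2 × 23,570.1 ≈ 47,140.2 × g
Your rotor: r = 36.9 / 2 = 18.45 cm
47,140.2 = 1.118 × 10⁻⁵ × 18.45 × N²
N² = 47,140.2 / (20.6271 × 10⁻⁵) = 228,535,276
N ≈ √228,535,276 ≈ 15,117.4

15120 RPM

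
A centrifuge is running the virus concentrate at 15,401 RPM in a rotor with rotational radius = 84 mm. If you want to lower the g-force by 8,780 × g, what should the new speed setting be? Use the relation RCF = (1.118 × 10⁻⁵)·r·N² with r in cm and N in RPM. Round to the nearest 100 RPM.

N₂ ≈ 12000 RPM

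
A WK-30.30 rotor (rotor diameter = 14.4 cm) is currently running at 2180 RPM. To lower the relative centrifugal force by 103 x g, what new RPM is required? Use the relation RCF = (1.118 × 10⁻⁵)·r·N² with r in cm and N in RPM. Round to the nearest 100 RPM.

N₂ ≈ 1900 RPM

r = 14.4 / 2 = 7.2 cm
Current RCF = 1.118 × 10⁻⁵ × 7.2 × (2180)² = 1.118 × 10⁻⁵ × 7.2 × 4,752,400 ≈ 382.5 × g
Target RCF = 382.5 − 103 = 279.5 × g
N² = 279.5 / (8.0496 × 10⁻⁵) = 3,472,222
N ≈ √3,472,222 ≈ 1,863.4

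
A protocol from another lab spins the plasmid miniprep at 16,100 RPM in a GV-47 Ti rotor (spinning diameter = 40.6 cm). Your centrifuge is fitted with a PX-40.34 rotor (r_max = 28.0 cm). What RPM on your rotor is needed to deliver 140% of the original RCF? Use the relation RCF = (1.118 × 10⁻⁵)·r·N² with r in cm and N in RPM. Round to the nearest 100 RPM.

Original rotor: r = 40.6 / 2 = 20.3 cm
RCF_original = 1.118 × 10⁻⁵ × 20.3 × (16100)² = 1.118 × 10⁻⁵ × 20.3 × 259,210,000 ≈ 58,828.7 × g
Target RCF = 1.4 × 58,828.7 ≈ 82,360.2 × g
82,360.2 = 1.118 × 10⁻⁵ × 28 × N²
N² = 82,360.2 / (31.304 × 10⁻⁵) = 263,098,007
N ≈ √263,098,007 ≈ 16,220.3

≈ 16200 RPM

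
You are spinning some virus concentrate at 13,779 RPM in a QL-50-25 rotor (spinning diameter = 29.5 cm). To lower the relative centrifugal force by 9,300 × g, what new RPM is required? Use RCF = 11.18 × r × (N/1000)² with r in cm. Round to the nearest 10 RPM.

≈ 11550 RPM

r = 29.5 / 2 = 14.75 cm
Current RCF = 11.18 × 14.75 × (13.779)² = 11.18 × 14.75 × 189.860841 ≈ 31,309 × g
Target RCF = 31,309 − 9,300 = 22,009 × g
(N/1000)² = 22,009 / 164.905 = 133.4647
N = 1000 × √133.4647 ≈ 11,552.7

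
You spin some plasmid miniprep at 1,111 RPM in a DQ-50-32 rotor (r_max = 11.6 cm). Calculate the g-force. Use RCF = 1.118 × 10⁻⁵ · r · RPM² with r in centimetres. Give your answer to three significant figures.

RCF = 1.118 × 10⁻⁵ × 11.6 × (1111)² = 1.118 × 10⁻⁵ × 11.6 × 1,234,321 ≈ 160.1 × g

≈ 160 ×g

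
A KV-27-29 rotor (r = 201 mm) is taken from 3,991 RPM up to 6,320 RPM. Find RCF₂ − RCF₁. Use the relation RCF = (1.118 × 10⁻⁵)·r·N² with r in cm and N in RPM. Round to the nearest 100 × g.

5400 × g

r = 201 mm = 20.1 cm
RCF₁ = 1.118 × 10⁻⁵ × 20.1 × (3991)² = 1.118 × 10⁻⁵ × 20.1 × 15,928,081 ≈ 3,579.3 × g
RCF₂ = 1.118 × 10⁻⁵ × 20.1 × (6320)² = 1.118 × 10⁻⁵ × 20.1 × 39,942,400 ≈ 8,975.8 × g
Increase = 8,975.8 − 3,579.3 = 5,396.5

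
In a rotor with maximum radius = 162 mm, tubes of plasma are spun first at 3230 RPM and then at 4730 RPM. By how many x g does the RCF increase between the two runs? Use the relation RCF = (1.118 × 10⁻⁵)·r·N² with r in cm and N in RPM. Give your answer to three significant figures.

r = 162 mm = 16.2 cm
RCF₁ = 1.118 × 10⁻⁵ × 16.2 × (3230)² = 1.118 × 10⁻⁵ × 16.2 × 10,432,900 ≈ 1,889.6 × g
RCF₂ = 1.118 × 10⁻⁵ × 16.2 × (4730)² = 1.118 × 10⁻⁵ × 16.2 × 22,372,900 ≈ 4,052.1 × g
Increase = 4,052.1 − 1,889.6 = 2,162.5

2160 x g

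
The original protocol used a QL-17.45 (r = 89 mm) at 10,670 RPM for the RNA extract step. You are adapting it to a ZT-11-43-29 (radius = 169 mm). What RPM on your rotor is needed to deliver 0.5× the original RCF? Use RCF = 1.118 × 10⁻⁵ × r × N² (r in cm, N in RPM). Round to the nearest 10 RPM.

5480 RPM

Original rotor: r = 89 mm = 8.9 cm
RCF = 1.118 × 10⁻⁵ × r × N²
RCF_original = 1.118 × 10⁻⁵ × 8.9 × (10670)² = 1.118 × 10⁻⁵ × 8.9 × 113,848,900 ≈ 11,328.2 × g
Target RCF = 0.5 × 11,328.2 ≈ 5,664.1 × g
Your rotor: r = 169 mm = 16.9 cm
5,664.1 = 1.118 × 10⁻⁵ × 16.9 × N²
N² = 5,664.1 / (18.8942 × 10⁻⁵) = 29,977,983
N ≈ √29,977,983 ≈ 5,475.2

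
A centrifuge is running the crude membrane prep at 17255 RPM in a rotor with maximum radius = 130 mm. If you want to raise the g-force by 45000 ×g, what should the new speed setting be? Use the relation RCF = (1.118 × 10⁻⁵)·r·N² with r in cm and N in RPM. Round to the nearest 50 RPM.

r = 130 mm = 13.0 cm
Current RCF = 1.118 × 10⁻⁵ × 13 × (17255)² = 1.118 × 10⁻⁵ × 13 × 297,735,025 ≈ 43,272.8 × g
Target RCF = 43,272.8 + 45,000 = 88,272.8 × g
N² = 88,272.8 / (14.534 × 10⁻⁵) = 607,353,791
N ≈ √607,353,791 ≈ 24,644.5

≈ 24650 RPM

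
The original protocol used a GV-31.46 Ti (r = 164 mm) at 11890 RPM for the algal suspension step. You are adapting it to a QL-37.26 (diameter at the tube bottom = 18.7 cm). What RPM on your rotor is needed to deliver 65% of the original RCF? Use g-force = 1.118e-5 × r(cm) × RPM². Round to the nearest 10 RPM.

≈ 12700 RPM

Original rotor: r = 164 mm = 16.4 cm
RCF_original = 1.118 × 10⁻⁵ × 16.4 × (11890)² = 1.118 × 10⁻⁵ × 16.4 × 141,372,100 ≈ 25,920.9 × g
Target RCF = 0.65 × 25,920.9 ≈ 16,848.6 × g
Your rotor: r = 18.7 / 2 = 9.35 cm
16,848.6 = 1.118 × 10⁻⁵ × 9.35 × N²
N² = 16,848.6 / (10.4533 × 10⁻⁵) = 161,179,723
N ≈ √161,179,723 ≈ 12,695.7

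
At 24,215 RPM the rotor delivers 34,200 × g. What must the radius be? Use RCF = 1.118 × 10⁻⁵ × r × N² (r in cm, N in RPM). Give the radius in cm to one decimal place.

≈ 5.2 cm

34200 = 1.118 × 10⁻⁵ × r × (24215)²
r = 34200 / (1.118 × 10⁻⁵ × 586,366,225) = 34200 / 6555.574 ≈ 5.217 cm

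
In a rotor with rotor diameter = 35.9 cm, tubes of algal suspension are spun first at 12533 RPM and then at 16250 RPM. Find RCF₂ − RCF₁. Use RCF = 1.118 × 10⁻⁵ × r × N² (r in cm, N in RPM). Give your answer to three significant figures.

21500 g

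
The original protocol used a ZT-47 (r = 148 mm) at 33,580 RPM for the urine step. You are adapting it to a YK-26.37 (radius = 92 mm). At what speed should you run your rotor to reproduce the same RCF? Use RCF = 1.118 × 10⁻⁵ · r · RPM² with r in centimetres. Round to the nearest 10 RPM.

Original rotor: r = 148 mm = 14.8 cm
RCF = 1.118 × 10⁻⁵ × r × N²
RCF_original = 1.118 × 10⁻⁵ × 14.8 × (33580)² = 1.118 × 10⁻⁵ × 14.8 × 1,127,616,400 ≈ 186,579.9 × g
Your rotor: r = 92 mm = 9.2 cm
186,579.9 = 1.118 × 10⁻⁵ × 9.2 × N²
N² = 186,579.9 / (10.2856 × 10⁻⁵) = 1,813,991,405
N ≈ √1,813,991,405 ≈ 42,591.0

42590 RPM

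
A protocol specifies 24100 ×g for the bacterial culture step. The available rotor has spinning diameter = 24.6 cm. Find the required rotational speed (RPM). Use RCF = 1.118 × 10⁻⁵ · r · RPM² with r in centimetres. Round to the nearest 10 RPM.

N ≈ 13240 RPM

r = 24.6 / 2 = 12.3 cm
24,100 = 1.118 × 10⁻⁵ × 12.3 × N²
N² = 24,100 / (13.7514 × 10⁻⁵) = 175,254,883
N ≈ √175,254,883 ≈ 13,238.4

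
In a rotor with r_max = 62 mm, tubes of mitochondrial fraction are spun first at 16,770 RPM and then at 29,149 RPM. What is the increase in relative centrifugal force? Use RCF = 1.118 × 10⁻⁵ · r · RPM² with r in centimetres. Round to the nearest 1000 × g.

r = 62 mm = 6.2 cm
RCF₁ = 1.118 × 10⁻⁵ × 6.2 × (16770)² = 1.118 × 10⁻⁵ × 6.2 × 281,232,900 ≈ 19,493.9 × g
RCF₂ = 1.118 × 10⁻⁵ × 6.2 × (29149)² = 1.118 × 10⁻⁵ × 6.2 × 849,664,201 ≈ 58,895.3 × g
Increase = 58,895.3 − 19,493.9 = 39,401.4

39000 g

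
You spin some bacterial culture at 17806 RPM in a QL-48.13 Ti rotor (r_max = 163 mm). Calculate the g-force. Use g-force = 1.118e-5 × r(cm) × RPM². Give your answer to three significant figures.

r = 163 mm = 16.3 cm
RCF = 1.118 × 10⁻⁵ × 16.3 × (17806)² = 1.118 × 10⁻⁵ × 16.3 × 317,053,636 ≈ 57,778 × g

57800 g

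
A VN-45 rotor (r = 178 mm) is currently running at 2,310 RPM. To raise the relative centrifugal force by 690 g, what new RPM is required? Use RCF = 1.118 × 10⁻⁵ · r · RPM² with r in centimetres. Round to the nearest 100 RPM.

r = 178 mm = 17.8 cm
Current RCF = 1.118 × 10⁻⁵ × 17.8 × (2310)² = 1.118 × 10⁻⁵ × 17.8 × 5,336,100 ≈ 1,061.9 × g
Target RCF = 1,061.9 + 690 = 1,751.9 × g
N² = 1,751.9 / (19.9004 × 10⁻⁵) = 8,803,341
N ≈ √8,803,341 ≈ 2,967.0

≈ 3000 RPM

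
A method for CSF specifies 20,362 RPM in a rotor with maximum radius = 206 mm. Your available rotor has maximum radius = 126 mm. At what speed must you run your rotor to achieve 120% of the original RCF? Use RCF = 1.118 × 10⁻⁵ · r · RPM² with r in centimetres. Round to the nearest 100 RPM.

28500 RPM

Original rotor: r = 206 mm = 20.6 cm
RCF_original = 1.118 × 10⁻⁵ × 20.6 × (20362)² = 1.118 × 10⁻⁵ × 20.6 × 414,611,044 ≈ 95,488.2 × g
Target RCF = 1.2 × 95,488.2 ≈ 114,585.8 × g
Your rotor: r = 126 mm = 12.6 cm
114,585.8 = 1.118 × 10⁻⁵ × 12.6 × N²
N² = 114,585.8 / (14.0868 × 10⁻⁵) = 813,426,754
N ≈ √813,426,754 ≈ 28,520.6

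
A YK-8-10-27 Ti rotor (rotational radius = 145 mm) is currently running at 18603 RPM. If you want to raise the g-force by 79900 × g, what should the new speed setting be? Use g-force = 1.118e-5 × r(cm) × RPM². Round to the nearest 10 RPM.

28960 RPM

r = 145 mm = 14.5 cm
Current RCF = 1.118 × 10⁻⁵ × 14.5 × (18603)² = 1.118 × 10⁻⁵ × 14.5 × 346,071,609 ≈ 56,101.7 × g
Target RCF = 56,101.7 + 79,900 = 136,001.7 × g
N² = 136,001.7 / (16.211 × 10⁻⁵) = 838,947,011
N ≈ √838,947,011 ≈ 28,964.6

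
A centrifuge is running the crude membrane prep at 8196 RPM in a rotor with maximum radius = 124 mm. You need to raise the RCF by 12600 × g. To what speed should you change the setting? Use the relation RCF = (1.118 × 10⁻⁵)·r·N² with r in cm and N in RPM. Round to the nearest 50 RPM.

r = 124 mm = 12.4 cm
Current RCF = 1.118 × 10⁻⁵ × 12.4 × (8196)² = 1.118 × 10⁻⁵ × 12.4 × 67,174,416 ≈ 9,312.5 × g
Target RCF = 9,312.5 + 12,600 = 21,912.5 × g
N² = 21,912.5 / (13.8632 × 10⁻⁵) = 158,062,352
N ≈ √158,062,352 ≈ 12,572.3

≈ 12550 RPM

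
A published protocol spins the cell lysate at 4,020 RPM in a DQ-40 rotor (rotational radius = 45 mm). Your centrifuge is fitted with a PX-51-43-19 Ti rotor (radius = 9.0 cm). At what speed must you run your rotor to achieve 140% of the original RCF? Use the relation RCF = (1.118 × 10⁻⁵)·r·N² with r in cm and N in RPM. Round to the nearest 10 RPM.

≈ 3360 RPM

Original rotor: r = 45 mm = 4.5 cm
RCF = 1.118 × 10⁻⁵ × r × N²
RCF_original = 1.118 × 10⁻⁵ × 4.5 × (4020)² = 1.118 × 10⁻⁵ × 4.5 × 16,160,400 ≈ 813 × g
Target RCF = 1.4 × 813 ≈ 1,138.2 × g
1,138.2 = 1.118 × 10⁻⁵ × 9 × N²
N² = 1,138.2 / (10.062 × 10⁻⁵) = 11,311,866
N ≈ √11,311,866 ≈ 3,363.3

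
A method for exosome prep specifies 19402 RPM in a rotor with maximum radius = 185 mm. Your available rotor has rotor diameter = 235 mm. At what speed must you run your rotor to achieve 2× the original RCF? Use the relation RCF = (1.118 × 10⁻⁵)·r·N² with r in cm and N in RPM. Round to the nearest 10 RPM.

Original rotor: r = 185 mm = 18.5 cm
RCF = 1.118 × 10⁻⁵ × r × N²
RCF_original = 1.118 × 10⁻⁵ × 18.5 × (19402)² = 1.118 × 10⁻⁵ × 18.5 × 376,437,604 ≈ 77,858.6 × g
Target RCF = 2 × 77,858.6 ≈ 155,717.2 × g
Your rotor: r = 235 mm / 2 = 117.5 mm = 11.75 cm
155,717.2 = 1.118 × 10⁻⁵ × 11.75 × N²
N² = 155,717.2 / (13.1365 × 10⁻⁵) = 1,185,378,145
N ≈ √1,185,378,145 ≈ 34,429.3

34430 RPM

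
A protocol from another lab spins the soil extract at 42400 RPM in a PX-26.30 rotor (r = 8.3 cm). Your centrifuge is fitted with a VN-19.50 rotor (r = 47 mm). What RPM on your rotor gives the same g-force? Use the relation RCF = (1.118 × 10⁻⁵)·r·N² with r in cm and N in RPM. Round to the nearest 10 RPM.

≈ 56350 RPM

RCF = 1.118 × 10⁻⁵ × r × N²
RCF_original = 1.118 × 10⁻⁵ × 8.3 × (42400)² = 1.118 × 10⁻⁵ × 8.3 × 1,797,760,000 ≈ 166,821.3 × g
Your rotor: r = 47 mm = 4.7 cm
166,821.3 = 1.118 × 10⁻⁵ × 4.7 × N²
N² = 166,821.3 / (5.2546 × 10⁻⁵) = 3,174,766,871
N ≈ √3,174,766,871 ≈ 56,345.1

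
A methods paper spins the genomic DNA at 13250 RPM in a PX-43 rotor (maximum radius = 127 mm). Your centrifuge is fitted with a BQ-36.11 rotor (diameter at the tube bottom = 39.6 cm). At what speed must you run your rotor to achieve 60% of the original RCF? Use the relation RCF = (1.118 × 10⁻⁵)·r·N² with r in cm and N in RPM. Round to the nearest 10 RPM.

Original rotor: r = 127 mm = 12.7 cm
RCF_original = 1.118 × 10⁻⁵ × 12.7 × (13250)² = 1.118 × 10⁻⁵ × 12.7 × 175,562,500 ≈ 24,927.4 × g
Target RCF = 0.6 × 24,927.4 ≈ 14,956.4 × g
Your rotor: r = 39.6 / 2 = 19.8 cm
14,956.4 = 1.118 × 10⁻⁵ × 19.8 × N²
N² = 14,956.4 / (22.1364 × 10⁻⁵) = 67,564,735
N ≈ √67,564,735 ≈ 8,219.8

8220 RPM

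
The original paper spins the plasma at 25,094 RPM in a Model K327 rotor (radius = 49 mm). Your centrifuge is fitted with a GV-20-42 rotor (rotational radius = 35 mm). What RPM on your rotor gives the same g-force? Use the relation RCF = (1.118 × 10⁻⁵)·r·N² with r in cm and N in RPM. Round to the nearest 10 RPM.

29690 RPM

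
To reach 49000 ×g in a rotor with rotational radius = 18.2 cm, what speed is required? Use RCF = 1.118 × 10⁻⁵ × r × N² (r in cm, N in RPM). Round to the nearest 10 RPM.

49,000 = 1.118 × 10⁻⁵ × 18.2 × N²
N² = 49,000 / (20.3476 × 10⁻⁵) = 240,814,642
N ≈ √240,814,642 ≈ 15,518.2

≈ 15520 RPM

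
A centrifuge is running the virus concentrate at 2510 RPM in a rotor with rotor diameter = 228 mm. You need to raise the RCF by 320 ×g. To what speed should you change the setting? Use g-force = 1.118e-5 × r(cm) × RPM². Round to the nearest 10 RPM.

N₂ ≈ 2970 RPM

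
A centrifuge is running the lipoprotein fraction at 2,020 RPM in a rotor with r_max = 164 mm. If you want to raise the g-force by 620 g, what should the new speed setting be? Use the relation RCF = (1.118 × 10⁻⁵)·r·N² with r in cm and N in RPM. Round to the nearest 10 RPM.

r = 164 mm = 16.4 cm
Current RCF = 1.118 × 10⁻⁵ × 16.4 × (2020)² = 1.118 × 10⁻⁵ × 16.4 × 4,080,400 ≈ 748.1 × g
Target RCF = 748.1 + 620 = 1,368.1 × g
N² = 1,368.1 / (18.3352 × 10⁻⁵) = 7,461,604
N ≈ √7,461,604 ≈ 2,731.6

≈ 2730 RPM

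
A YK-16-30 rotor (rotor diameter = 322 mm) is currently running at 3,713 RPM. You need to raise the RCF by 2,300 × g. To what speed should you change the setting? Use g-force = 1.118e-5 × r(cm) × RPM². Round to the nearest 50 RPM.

r = 322 mm / 2 = 161 mm = 16.1 cm
Current RCF = 1.118 × 10⁻⁵ × 16.1 × (3713)² = 1.118 × 10⁻⁵ × 16.1 × 13,786,369 ≈ 2,481.5 × g
Target RCF = 2,481.5 + 2,300 = 4,781.5 × g
N² = 4,781.5 / (17.9998 × 10⁻⁵) = 26,564,184
N ≈ √26,564,184 ≈ 5,154.0

5150 RPM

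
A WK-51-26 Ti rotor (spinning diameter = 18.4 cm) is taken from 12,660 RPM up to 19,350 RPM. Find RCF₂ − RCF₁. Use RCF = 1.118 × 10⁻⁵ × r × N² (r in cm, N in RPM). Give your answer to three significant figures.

22000 × g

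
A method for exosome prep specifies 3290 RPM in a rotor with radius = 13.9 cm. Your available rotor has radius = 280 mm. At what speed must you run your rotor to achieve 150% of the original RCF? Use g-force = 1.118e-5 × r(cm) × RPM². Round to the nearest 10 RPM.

RCF_original = 1.118 × 10⁻⁵ × 13.9 × (3290)² = 1.118 × 10⁻⁵ × 13.9 × 10,824,100 ≈ 1,682.1 × g
Target RCF = 1.5 × 1,682.1 ≈ 2,523.1 × g
Your rotor: r = 280 mm = 28.0 cm
2,523.1 = 1.118 × 10⁻⁵ × 28 × N²
N² = 2,523.1 / (31.304 × 10⁻⁵) = 8,059,992
N ≈ √8,059,992 ≈ 2,839.0

2840 RPM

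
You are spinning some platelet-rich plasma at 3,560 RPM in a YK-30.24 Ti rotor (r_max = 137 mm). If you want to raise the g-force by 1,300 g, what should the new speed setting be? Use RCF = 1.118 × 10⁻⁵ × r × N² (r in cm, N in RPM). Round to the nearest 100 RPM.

≈ 4600 RPM

r = 137 mm = 13.7 cm
Current RCF = 1.118 × 10⁻⁵ × 13.7 × (3560)² = 1.118 × 10⁻⁵ × 13.7 × 12,673,600 ≈ 1,941.2 × g
Target RCF = 1,941.2 + 1,300 = 3,241.2 × g
N² = 3,241.2 / (15.3166 × 10⁻⁵) = 21,161,354
N ≈ √21,161,354 ≈ 4,600.1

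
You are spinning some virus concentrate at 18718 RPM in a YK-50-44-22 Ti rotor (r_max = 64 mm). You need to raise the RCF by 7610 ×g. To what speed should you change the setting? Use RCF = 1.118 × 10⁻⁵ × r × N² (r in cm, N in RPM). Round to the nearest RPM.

r = 64 mm = 6.4 cm
Current RCF = 1.118 × 10⁻⁵ × 6.4 × (18718)² = 1.118 × 10⁻⁵ × 6.4 × 350,363,524 ≈ 25,069.2 × g
Target RCF = 25,069.2 + 7,610 = 32,679.2 × g
N² = 32,679.2 / (7.1552 × 10⁻⁵) = 456,719,589
N ≈ √456,719,589 ≈ 21,371.0

N₂ ≈ 21371 RPM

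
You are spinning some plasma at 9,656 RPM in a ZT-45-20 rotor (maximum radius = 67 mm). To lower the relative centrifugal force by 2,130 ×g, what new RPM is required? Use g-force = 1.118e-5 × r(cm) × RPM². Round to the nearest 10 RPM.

r = 67 mm = 6.7 cm
Current RCF = 1.118 × 10⁻⁵ × 6.7 × (9656)² = 1.118 × 10⁻⁵ × 6.7 × 93,238,336 ≈ 6,984.1 × g
Target RCF = 6,984.1 − 2,130 = 4,854.1 × g
N² = 4,854.1 / (7.4906 × 10⁻⁵) = 64,802,553
N ≈ √64,802,553 ≈ 8,050.0

≈ 8050 RPM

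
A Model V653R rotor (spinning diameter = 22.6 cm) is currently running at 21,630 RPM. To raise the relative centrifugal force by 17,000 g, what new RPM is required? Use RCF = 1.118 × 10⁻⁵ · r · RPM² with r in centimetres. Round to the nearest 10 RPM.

r = 22.6 / 2 = 11.3 cm
Current RCF = 1.118 × 10⁻⁵ × 11.3 × (21630)² = 1.118 × 10⁻⁵ × 11.3 × 467,856,900 ≈ 59,106.2 × g
Target RCF = 59,106.2 + 17,000 = 76,106.2 × g
N² = 76,106.2 / (12.6334 × 10⁻⁵) = 602,420,568
N ≈ √602,420,568 ≈ 24,544.3

24540 RPM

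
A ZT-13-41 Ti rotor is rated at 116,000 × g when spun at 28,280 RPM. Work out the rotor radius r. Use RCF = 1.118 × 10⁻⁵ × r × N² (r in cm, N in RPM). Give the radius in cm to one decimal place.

13.0 cm

116000 = 1.118 × 10⁻⁵ × r × (28280)²
r = 116000 / (1.118 × 10⁻⁵ × 799,758,400) = 116000 / 8941.299 ≈ 12.974 cm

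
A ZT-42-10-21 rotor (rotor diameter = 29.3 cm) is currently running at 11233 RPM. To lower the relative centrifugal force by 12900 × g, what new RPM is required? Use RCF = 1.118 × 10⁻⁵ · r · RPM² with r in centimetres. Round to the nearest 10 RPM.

6890 RPM

r = 29.3 / 2 = 14.65 cm
Current RCF = 1.118 × 10⁻⁵ × 14.65 × (11233)² = 1.118 × 10⁻⁵ × 14.65 × 126,180,289 ≈ 20,666.7 × g
Target RCF = 20,666.7 − 12,900 = 7,766.7 × g
N² = 7,766.7 / (16.3787 × 10⁻⁵) = 47,419,514
N ≈ √47,419,514 ≈ 6,886.2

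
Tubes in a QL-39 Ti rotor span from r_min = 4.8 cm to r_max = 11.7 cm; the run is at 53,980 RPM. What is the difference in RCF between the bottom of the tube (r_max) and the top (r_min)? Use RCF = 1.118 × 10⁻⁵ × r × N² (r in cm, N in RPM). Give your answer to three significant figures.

ΔRCF ≈ 225000 g

RCF_max = 1.118 × 10⁻⁵ × 11.7 × (53980)² = 1.118 × 10⁻⁵ × 11.7 × 2,913,840,400 ≈ 381,147.8 × g
RCF_min = 1.118 × 10⁻⁵ × 4.8 × (53980)² = 1.118 × 10⁻⁵ × 4.8 × 2,913,840,400 ≈ 156,368.3 × g
ΔRCF = 381,147.8 − 156,368.3 = 224,779.5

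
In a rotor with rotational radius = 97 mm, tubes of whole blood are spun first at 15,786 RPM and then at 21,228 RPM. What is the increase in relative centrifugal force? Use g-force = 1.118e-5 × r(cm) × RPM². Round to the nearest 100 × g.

≈ 21800 × g

r = 97 mm = 9.7 cm
RCF₁ = 1.118 × 10⁻⁵ × 9.7 × (15786)² = 1.118 × 10⁻⁵ × 9.7 × 249,197,796 ≈ 27,024.5 × g
RCF₂ = 1.118 × 10⁻⁵ × 9.7 × (21228)² = 1.118 × 10⁻⁵ × 9.7 × 450,627,984 ≈ 48,868.8 × g
Increase = 48,868.8 − 27,024.5 = 21,844.3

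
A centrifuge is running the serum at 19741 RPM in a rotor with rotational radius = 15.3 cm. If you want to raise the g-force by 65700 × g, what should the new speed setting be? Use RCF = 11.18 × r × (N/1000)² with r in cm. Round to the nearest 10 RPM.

Current RCF = 11.18 × 15.3 × (19.741)² = 11.18 × 15.3 × 389.707081 ≈ 66,661 × g
Target RCF = 66,661 + 65,700 = 132,361 × g
(N/1000)² = 132,361 / 171.054 = 773.7966
N = 1000 × √773.7966 ≈ 27,817.2

≈ 27820 RPM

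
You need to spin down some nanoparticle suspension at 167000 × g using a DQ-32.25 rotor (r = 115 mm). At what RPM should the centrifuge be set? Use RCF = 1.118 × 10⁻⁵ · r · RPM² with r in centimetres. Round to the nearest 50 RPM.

r = 115 mm = 11.5 cm
167,000 = 1.118 × 10⁻⁵ × 11.5 × N²
N² = 167,000 / (12.857 × 10⁻⁵) = 1,298,903,321
N ≈ √1,298,903,321 ≈ 36,040.3

36050 RPM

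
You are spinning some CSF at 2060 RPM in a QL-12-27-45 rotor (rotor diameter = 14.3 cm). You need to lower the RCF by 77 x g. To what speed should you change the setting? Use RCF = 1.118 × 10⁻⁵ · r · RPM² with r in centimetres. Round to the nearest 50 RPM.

N₂ ≈ 1800 RPM

r = 14.3 / 2 = 7.15 cm
Current RCF = 1.118 × 10⁻⁵ × 7.15 × (2060)² = 1.118 × 10⁻⁵ × 7.15 × 4,243,600 ≈ 339.2 × g
Target RCF = 339.2 − 77 = 262.2 × g
N² = 262.2 / (7.9937 × 10⁻⁵) = 3,280,083
N ≈ √3,280,083 ≈ 1,811.1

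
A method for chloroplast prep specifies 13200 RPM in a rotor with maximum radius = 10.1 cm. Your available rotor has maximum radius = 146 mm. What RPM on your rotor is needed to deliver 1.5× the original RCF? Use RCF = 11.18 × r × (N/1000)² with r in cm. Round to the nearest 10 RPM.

13450 RPM

RCF = 11.18 × r × (N/1000)²
RCF_original = 11.18 × 10.1 × (13.2)² = 11.18 × 10.1 × 174.24 ≈ 19,674.8 × g
Target RCF = 1.5 × 19,674.8 ≈ 29,512.2 × g
Your rotor: r = 146 mm = 14.6 cm
29,512.2 = 11.18 × 14.6 × (N/1000)²
(N/1000)² = 29,512.2 / 163.228 = 180.8035
N = 1000 × √180.8035 ≈ 13,446.3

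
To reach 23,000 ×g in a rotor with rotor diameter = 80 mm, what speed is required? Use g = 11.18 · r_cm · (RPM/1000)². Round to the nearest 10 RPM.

22680 RPM

r = 80 mm / 2 = 40 mm = 4 cm
23,000 = 11.18 × 4 × (N/1000)²
(N/1000)² = 23,000 / 44.72 = 514.3113
N = 1000 × √514.3113 ≈ 22,678.4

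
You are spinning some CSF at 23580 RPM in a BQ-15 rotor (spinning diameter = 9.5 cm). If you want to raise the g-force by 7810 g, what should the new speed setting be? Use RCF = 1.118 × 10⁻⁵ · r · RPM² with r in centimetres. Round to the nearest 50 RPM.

r = 9.5 / 2 = 4.75 cm
Current RCF = 1.118 × 10⁻⁵ × 4.75 × (23580)² = 1.118 × 10⁻⁵ × 4.75 × 556,016,400 ≈ 29,527.3 × g
Target RCF = 29,527.3 + 7,810 = 37,337.3 × g
N² = 37,337.3 / (5.3105 × 10⁻⁵) = 703,084,455
N ≈ √703,084,455 ≈ 26,515.7

N₂ ≈ 26500 RPM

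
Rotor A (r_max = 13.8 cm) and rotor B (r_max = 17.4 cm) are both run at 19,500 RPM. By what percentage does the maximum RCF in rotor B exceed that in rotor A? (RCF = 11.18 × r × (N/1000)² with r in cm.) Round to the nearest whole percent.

26%

At equal RPM, RCF scales linearly with r: ratio = 17.4 / 13.8 = 1.2609.
So rotor B delivers 26.1% more g-force.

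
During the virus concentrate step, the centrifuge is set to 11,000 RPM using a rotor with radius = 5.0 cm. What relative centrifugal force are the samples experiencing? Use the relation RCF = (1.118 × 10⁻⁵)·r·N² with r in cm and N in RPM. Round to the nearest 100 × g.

RCF ≈ 6800 x g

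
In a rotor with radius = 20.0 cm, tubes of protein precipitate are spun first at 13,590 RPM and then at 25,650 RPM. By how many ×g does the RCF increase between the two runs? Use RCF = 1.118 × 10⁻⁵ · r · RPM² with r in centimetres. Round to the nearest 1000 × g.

≈ 106000 ×g

RCF₁ = 1.118 × 10⁻⁵ × 20 × (13590)² = 1.118 × 10⁻⁵ × 20 × 184,688,100 ≈ 41,296.3 × g
RCF₂ = 1.118 × 10⁻⁵ × 20 × (25650)² = 1.118 × 10⁻⁵ × 20 × 657,922,500 ≈ 147,111.5 × g
Increase = 147,111.5 − 41,296.3 = 105,815.2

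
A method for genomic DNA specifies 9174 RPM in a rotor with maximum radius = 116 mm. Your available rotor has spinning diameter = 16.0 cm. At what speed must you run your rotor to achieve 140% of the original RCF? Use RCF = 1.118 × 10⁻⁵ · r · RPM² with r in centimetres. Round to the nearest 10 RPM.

Original rotor: r = 116 mm = 11.6 cm
RCF_original = 1.118 × 10⁻⁵ × 11.6 × (9174)² = 1.118 × 10⁻⁵ × 11.6 × 84,162,276 ≈ 10,914.8 × g
Target RCF = 1.4 × 10,914.8 ≈ 15,280.7 × g
Your rotor: r = 16.0 / 2 = 8 cm
15,280.7 = 1.118 × 10⁻⁵ × 8 × N²
N² = 15,280.7 / (8.944 × 10⁻⁵) = 170,848,614
N ≈ √170,848,614 ≈ 13,070.9

≈ 13070 RPM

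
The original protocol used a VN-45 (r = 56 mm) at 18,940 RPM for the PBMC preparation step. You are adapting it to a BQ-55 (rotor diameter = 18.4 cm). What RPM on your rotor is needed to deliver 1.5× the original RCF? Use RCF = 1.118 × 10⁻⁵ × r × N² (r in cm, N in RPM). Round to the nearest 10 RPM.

≈ 18100 RPM

Original rotor: r = 56 mm = 5.6 cm
RCF_original = 1.118 × 10⁻⁵ × 5.6 × (18940)² = 1.118 × 10⁻⁵ × 5.6 × 358,723,600 ≈ 22,459 × g
Target RCF = 1.5 × 22,459 ≈ 33,688.5 × g
Your rotor: r = 18.4 / 2 = 9.2 cm
33,688.5 = 1.118 × 10⁻⁵ × 9.2 × N²
N² = 33,688.5 / (10.2856 × 10⁻⁵) = 327,530,723
N ≈ √327,530,723 ≈ 18,097.8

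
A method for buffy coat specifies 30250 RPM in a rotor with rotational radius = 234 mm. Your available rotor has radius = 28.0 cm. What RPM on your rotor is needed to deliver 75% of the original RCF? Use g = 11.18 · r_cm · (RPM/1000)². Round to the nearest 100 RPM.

Original rotor: r = 234 mm = 23.4 cm
RCF_original = 11.18 × 23.4 × (30.25)² = 11.18 × 23.4 × 915.0625 ≈ 239,391.3 × g
Target RCF = 0.75 × 239,391.3 ≈ 179,543.5 × g
179,543.5 = 11.18 × 28 × (N/1000)²
(N/1000)² = 179,543.5 / 313.04 = 573.5481
N = 1000 × √573.5481 ≈ 23,948.9

23900 RPM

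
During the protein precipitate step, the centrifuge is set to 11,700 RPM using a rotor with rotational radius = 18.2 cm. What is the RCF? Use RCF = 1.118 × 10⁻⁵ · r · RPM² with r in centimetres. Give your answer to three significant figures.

27900 x g

RCF = 1.118 × 10⁻⁵ × 18.2 × (11700)² = 1.118 × 10⁻⁵ × 18.2 × 136,890,000 ≈ 27,853.8 × g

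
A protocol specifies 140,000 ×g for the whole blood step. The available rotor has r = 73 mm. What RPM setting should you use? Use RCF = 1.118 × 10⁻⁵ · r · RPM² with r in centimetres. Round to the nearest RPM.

41417 RPM

r = 73 mm = 7.3 cm
RCF = 1.118 × 10⁻⁵ × r × N²
140,000 = 1.118 × 10⁻⁵ × 7.3 × N²
N² = 140,000 / (8.1614 × 10⁻⁵) = 1,715,391,967
N ≈ √1,715,391,967 ≈ 41,417.3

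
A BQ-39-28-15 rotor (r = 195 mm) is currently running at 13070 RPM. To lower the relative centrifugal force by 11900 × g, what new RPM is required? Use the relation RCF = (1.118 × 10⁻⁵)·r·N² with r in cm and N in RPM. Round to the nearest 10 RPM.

r = 195 mm = 19.5 cm
Current RCF = 1.118 × 10⁻⁵ × 19.5 × (13070)² = 1.118 × 10⁻⁵ × 19.5 × 170,824,900 ≈ 37,241.5 × g
Target RCF = 37,241.5 − 11,900 = 25,341.5 × g
N² = 25,341.5 / (21.801 × 10⁻⁵) = 116,240,081
N ≈ √116,240,081 ≈ 10,781.5

10780 RPM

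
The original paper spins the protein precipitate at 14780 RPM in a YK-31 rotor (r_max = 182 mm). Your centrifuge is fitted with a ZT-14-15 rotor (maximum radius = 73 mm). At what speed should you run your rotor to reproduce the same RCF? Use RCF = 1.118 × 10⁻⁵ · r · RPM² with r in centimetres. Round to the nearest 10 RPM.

Original rotor: r = 182 mm = 18.2 cm
RCF = 1.118 × 10⁻⁵ × r × N²
RCF_original = 1.118 × 10⁻⁵ × 18.2 × (14780)² = 1.118 × 10⁻⁵ × 18.2 × 218,448,400 ≈ 44,449 × g
Your rotor: r = 73 mm = 7.3 cm
44,449 = 1.118 × 10⁻⁵ × 7.3 × N²
N² = 44,449 / (8.1614 × 10⁻⁵) = 544,624,697
N ≈ √544,624,697 ≈ 23,337.2

≈ 23340 RPM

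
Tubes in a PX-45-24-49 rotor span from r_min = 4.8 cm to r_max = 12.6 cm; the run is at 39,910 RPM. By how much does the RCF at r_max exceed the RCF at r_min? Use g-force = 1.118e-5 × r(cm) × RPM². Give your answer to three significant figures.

≈ 139000 g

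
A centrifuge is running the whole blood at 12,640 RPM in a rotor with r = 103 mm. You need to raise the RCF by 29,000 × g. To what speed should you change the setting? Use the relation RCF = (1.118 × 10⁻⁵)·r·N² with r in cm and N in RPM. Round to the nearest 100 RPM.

20300 RPM

r = 103 mm = 10.3 cm
Current RCF = 1.118 × 10⁻⁵ × 10.3 × (12640)² = 1.118 × 10⁻⁵ × 10.3 × 159,769,600 ≈ 18,398.1 × g
Target RCF = 18,398.1 + 29,000 = 47,398.1 × g
N² = 47,398.1 / (11.5154 × 10⁻⁵) = 411,606,197
N ≈ √411,606,197 ≈ 20,288.1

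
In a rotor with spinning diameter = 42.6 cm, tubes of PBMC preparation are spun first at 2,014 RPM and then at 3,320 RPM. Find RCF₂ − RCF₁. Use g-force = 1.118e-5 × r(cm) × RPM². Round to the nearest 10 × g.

r = 42.6 / 2 = 21.3 cm
RCF₁ = 1.118 × 10⁻⁵ × 21.3 × (2014)² = 1.118 × 10⁻⁵ × 21.3 × 4,056,196 ≈ 965.9 × g
RCF₂ = 1.118 × 10⁻⁵ × 21.3 × (3320)² = 1.118 × 10⁻⁵ × 21.3 × 11,022,400 ≈ 2,624.8 × g
Increase = 2,624.8 − 965.9 = 1,658.9

1660 × g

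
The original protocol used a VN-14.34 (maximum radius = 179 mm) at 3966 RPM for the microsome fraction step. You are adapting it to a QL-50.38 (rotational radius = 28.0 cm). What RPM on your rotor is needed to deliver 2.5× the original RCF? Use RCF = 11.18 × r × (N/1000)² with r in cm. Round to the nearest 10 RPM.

5010 RPM

Original rotor: r = 179 mm = 17.9 cm
RCF = 11.18 × r × (N/1000)²
RCF_original = 11.18 × 17.9 × (3.966)² = 11.18 × 17.9 × 15.729156 ≈ 3,147.8 × g
Target RCF = 2.5 × 3,147.8 ≈ 7,869.5 × g
7,869.5 = 11.18 × 28 × (N/1000)²
(N/1000)² = 7,869.5 / 313.04 = 25.13896
N = 1000 × √25.13896 ≈ 5,013.9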